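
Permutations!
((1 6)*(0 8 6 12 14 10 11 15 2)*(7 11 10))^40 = ((0 8 6 1 12 14 7 11 15 2))^40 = (15)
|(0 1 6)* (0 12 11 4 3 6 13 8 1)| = |(1 13 8)(3 6 12 11 4)| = 15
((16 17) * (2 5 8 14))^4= ((2 5 8 14)(16 17))^4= (17)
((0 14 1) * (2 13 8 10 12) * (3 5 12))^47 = ((0 14 1)(2 13 8 10 3 5 12))^47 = (0 1 14)(2 5 10 13 12 3 8)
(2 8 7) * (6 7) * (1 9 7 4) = [0, 9, 8, 3, 1, 5, 4, 2, 6, 7] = (1 9 7 2 8 6 4)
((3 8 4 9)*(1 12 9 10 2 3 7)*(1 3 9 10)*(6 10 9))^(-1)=(1 4 8 3 7 9 12)(2 10 6)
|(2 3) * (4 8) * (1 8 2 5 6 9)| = |(1 8 4 2 3 5 6 9)| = 8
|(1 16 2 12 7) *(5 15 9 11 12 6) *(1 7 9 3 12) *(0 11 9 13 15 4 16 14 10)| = 20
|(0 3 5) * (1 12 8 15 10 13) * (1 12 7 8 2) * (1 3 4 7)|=11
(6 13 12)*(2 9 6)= (2 9 6 13 12)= [0, 1, 9, 3, 4, 5, 13, 7, 8, 6, 10, 11, 2, 12]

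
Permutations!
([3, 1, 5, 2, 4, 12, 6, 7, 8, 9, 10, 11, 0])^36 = [3, 1, 5, 2, 4, 12, 6, 7, 8, 9, 10, 11, 0]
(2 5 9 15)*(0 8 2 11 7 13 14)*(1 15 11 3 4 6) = (0 8 2 5 9 11 7 13 14)(1 15 3 4 6) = [8, 15, 5, 4, 6, 9, 1, 13, 2, 11, 10, 7, 12, 14, 0, 3]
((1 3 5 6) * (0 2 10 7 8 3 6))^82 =(0 3 7 2 5 8 10)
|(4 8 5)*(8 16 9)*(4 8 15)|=4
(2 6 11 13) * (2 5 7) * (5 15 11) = (2 6 5 7)(11 13 15) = [0, 1, 6, 3, 4, 7, 5, 2, 8, 9, 10, 13, 12, 15, 14, 11]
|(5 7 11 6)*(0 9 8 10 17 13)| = |(0 9 8 10 17 13)(5 7 11 6)| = 12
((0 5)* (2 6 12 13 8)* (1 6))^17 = (0 5)(1 2 8 13 12 6)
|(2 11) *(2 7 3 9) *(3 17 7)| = |(2 11 3 9)(7 17)| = 4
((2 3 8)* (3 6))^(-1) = ((2 6 3 8))^(-1) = (2 8 3 6)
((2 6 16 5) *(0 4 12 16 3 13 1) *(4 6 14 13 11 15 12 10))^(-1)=(0 1 13 14 2 5 16 12 15 11 3 6)(4 10)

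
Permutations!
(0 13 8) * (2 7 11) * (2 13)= (0 2 7 11 13 8)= [2, 1, 7, 3, 4, 5, 6, 11, 0, 9, 10, 13, 12, 8]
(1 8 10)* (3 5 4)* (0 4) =(0 4 3 5)(1 8 10) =[4, 8, 2, 5, 3, 0, 6, 7, 10, 9, 1]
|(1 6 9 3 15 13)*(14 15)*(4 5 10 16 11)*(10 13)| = |(1 6 9 3 14 15 10 16 11 4 5 13)| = 12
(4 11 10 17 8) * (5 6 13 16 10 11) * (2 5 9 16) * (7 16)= (2 5 6 13)(4 9 7 16 10 17 8)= [0, 1, 5, 3, 9, 6, 13, 16, 4, 7, 17, 11, 12, 2, 14, 15, 10, 8]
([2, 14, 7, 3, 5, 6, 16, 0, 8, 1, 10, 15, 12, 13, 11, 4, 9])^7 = (0 2 7)(1 16 5 15 14 9 6 4 11)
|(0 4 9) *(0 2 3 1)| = |(0 4 9 2 3 1)| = 6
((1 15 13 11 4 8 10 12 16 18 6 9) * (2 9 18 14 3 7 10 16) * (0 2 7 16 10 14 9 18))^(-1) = (0 6 18 2)(1 9 16 3 14 7 12 10 8 4 11 13 15)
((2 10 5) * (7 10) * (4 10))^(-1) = (2 5 10 4 7) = ((2 7 4 10 5))^(-1)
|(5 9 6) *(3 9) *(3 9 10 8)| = 3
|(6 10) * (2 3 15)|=6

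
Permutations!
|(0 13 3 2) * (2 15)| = 5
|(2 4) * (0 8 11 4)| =|(0 8 11 4 2)| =5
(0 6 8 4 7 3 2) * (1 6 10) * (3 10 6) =(0 6 8 4 7 10 1 3 2) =[6, 3, 0, 2, 7, 5, 8, 10, 4, 9, 1]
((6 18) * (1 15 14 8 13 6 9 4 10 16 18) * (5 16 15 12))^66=(1 12 5 16 18 9 4 10 15 14 8 13 6)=((1 12 5 16 18 9 4 10 15 14 8 13 6))^66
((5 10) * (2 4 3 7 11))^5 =(11)(5 10)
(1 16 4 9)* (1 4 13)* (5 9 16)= (1 5 9 4 16 13)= [0, 5, 2, 3, 16, 9, 6, 7, 8, 4, 10, 11, 12, 1, 14, 15, 13]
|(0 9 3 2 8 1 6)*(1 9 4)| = 4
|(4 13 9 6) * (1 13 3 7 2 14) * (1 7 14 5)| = |(1 13 9 6 4 3 14 7 2 5)| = 10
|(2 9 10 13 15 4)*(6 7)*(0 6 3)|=12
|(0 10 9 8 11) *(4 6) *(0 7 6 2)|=|(0 10 9 8 11 7 6 4 2)|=9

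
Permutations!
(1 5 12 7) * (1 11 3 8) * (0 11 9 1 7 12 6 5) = (12)(0 11 3 8 7 9 1)(5 6) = [11, 0, 2, 8, 4, 6, 5, 9, 7, 1, 10, 3, 12]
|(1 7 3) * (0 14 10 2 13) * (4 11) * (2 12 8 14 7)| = 12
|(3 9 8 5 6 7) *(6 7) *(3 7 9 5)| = |(3 5 9 8)| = 4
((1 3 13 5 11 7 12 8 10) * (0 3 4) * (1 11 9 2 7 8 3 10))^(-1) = ((0 10 11 8 1 4)(2 7 12 3 13 5 9))^(-1) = (0 4 1 8 11 10)(2 9 5 13 3 12 7)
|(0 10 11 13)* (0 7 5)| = 6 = |(0 10 11 13 7 5)|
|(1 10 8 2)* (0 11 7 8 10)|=6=|(0 11 7 8 2 1)|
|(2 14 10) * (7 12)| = 6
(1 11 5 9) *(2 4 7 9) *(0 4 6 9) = (0 4 7)(1 11 5 2 6 9) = [4, 11, 6, 3, 7, 2, 9, 0, 8, 1, 10, 5]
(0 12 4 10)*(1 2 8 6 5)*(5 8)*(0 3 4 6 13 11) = [12, 2, 5, 4, 10, 1, 8, 7, 13, 9, 3, 0, 6, 11] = (0 12 6 8 13 11)(1 2 5)(3 4 10)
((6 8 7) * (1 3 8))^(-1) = ((1 3 8 7 6))^(-1) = (1 6 7 8 3)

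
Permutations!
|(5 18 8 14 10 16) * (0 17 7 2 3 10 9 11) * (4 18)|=|(0 17 7 2 3 10 16 5 4 18 8 14 9 11)|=14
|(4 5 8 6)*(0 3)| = 4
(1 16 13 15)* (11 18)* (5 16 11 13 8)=(1 11 18 13 15)(5 16 8)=[0, 11, 2, 3, 4, 16, 6, 7, 5, 9, 10, 18, 12, 15, 14, 1, 8, 17, 13]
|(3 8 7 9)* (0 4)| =4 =|(0 4)(3 8 7 9)|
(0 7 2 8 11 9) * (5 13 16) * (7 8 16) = [8, 1, 16, 3, 4, 13, 6, 2, 11, 0, 10, 9, 12, 7, 14, 15, 5] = (0 8 11 9)(2 16 5 13 7)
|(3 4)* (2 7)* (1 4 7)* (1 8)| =|(1 4 3 7 2 8)| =6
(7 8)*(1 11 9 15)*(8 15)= [0, 11, 2, 3, 4, 5, 6, 15, 7, 8, 10, 9, 12, 13, 14, 1]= (1 11 9 8 7 15)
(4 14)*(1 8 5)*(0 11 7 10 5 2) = (0 11 7 10 5 1 8 2)(4 14) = [11, 8, 0, 3, 14, 1, 6, 10, 2, 9, 5, 7, 12, 13, 4]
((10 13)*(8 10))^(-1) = (8 13 10)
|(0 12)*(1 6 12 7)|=5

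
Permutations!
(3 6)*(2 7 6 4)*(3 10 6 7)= (2 3 4)(6 10)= [0, 1, 3, 4, 2, 5, 10, 7, 8, 9, 6]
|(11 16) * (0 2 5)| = 6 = |(0 2 5)(11 16)|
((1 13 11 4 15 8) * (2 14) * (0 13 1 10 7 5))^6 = (0 10 4)(5 8 11)(7 15 13)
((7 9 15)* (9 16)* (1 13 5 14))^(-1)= ((1 13 5 14)(7 16 9 15))^(-1)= (1 14 5 13)(7 15 9 16)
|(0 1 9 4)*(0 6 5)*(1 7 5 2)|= 15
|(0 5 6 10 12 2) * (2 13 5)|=|(0 2)(5 6 10 12 13)|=10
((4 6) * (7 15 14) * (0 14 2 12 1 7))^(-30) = (15)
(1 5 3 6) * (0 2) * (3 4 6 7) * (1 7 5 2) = [1, 2, 0, 5, 6, 4, 7, 3] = (0 1 2)(3 5 4 6 7)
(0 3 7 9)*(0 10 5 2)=(0 3 7 9 10 5 2)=[3, 1, 0, 7, 4, 2, 6, 9, 8, 10, 5]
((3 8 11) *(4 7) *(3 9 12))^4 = ((3 8 11 9 12)(4 7))^4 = (3 12 9 11 8)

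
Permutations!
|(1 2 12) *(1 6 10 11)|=|(1 2 12 6 10 11)|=6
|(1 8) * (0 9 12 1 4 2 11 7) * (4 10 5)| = 11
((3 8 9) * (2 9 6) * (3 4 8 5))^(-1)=((2 9 4 8 6)(3 5))^(-1)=(2 6 8 4 9)(3 5)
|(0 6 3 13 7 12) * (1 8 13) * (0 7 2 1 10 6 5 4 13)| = |(0 5 4 13 2 1 8)(3 10 6)(7 12)| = 42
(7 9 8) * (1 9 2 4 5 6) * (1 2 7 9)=[0, 1, 4, 3, 5, 6, 2, 7, 9, 8]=(2 4 5 6)(8 9)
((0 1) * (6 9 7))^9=(9)(0 1)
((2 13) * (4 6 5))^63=(2 13)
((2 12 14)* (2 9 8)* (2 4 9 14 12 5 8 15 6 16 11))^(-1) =((2 5 8 4 9 15 6 16 11))^(-1) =(2 11 16 6 15 9 4 8 5)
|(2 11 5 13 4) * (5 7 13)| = 5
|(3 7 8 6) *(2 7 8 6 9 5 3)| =12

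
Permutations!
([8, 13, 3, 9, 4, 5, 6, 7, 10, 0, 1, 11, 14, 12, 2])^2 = [10, 12, 9, 0, 4, 5, 6, 7, 1, 8, 13, 11, 2, 14, 3]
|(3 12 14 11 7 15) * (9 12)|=|(3 9 12 14 11 7 15)|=7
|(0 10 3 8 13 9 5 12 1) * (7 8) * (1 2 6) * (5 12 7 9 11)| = 40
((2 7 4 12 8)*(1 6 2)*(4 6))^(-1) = (1 8 12 4)(2 6 7)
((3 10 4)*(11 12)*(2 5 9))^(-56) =(12)(2 5 9)(3 10 4)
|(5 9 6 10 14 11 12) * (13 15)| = |(5 9 6 10 14 11 12)(13 15)| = 14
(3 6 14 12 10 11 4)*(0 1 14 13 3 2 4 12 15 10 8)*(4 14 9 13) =(0 1 9 13 3 6 4 2 14 15 10 11 12 8) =[1, 9, 14, 6, 2, 5, 4, 7, 0, 13, 11, 12, 8, 3, 15, 10]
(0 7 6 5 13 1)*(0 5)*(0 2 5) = (0 7 6 2 5 13 1) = [7, 0, 5, 3, 4, 13, 2, 6, 8, 9, 10, 11, 12, 1]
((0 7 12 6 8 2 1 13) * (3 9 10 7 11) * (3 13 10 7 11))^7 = (0 2 9 10 12 13 8 3 1 7 11 6)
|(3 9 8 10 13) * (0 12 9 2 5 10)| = 20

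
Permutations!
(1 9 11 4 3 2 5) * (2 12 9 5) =(1 5)(3 12 9 11 4) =[0, 5, 2, 12, 3, 1, 6, 7, 8, 11, 10, 4, 9]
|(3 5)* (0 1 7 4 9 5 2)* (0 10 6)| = |(0 1 7 4 9 5 3 2 10 6)| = 10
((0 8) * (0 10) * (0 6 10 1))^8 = ((0 8 1)(6 10))^8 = (10)(0 1 8)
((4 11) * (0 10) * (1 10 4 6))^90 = (11)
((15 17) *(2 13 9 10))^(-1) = ((2 13 9 10)(15 17))^(-1) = (2 10 9 13)(15 17)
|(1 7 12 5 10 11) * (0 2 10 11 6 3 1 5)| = |(0 2 10 6 3 1 7 12)(5 11)| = 8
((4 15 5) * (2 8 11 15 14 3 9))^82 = (2 8 11 15 5 4 14 3 9)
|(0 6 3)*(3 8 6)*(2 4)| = |(0 3)(2 4)(6 8)| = 2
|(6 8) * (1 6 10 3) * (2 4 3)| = 7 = |(1 6 8 10 2 4 3)|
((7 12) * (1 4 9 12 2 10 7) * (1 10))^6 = ((1 4 9 12 10 7 2))^6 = (1 2 7 10 12 9 4)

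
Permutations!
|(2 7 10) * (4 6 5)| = |(2 7 10)(4 6 5)| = 3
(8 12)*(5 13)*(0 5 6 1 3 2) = (0 5 13 6 1 3 2)(8 12) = [5, 3, 0, 2, 4, 13, 1, 7, 12, 9, 10, 11, 8, 6]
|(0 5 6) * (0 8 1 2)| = 6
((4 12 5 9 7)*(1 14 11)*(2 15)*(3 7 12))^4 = (15)(1 14 11)(3 7 4)(5 9 12)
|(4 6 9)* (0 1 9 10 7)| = 7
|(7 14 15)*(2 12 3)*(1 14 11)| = 15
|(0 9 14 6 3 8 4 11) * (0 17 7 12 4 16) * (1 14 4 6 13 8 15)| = |(0 9 4 11 17 7 12 6 3 15 1 14 13 8 16)| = 15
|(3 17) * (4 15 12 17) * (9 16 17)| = |(3 4 15 12 9 16 17)| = 7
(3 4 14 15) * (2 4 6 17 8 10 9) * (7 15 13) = (2 4 14 13 7 15 3 6 17 8 10 9) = [0, 1, 4, 6, 14, 5, 17, 15, 10, 2, 9, 11, 12, 7, 13, 3, 16, 8]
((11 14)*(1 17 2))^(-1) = (1 2 17)(11 14) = ((1 17 2)(11 14))^(-1)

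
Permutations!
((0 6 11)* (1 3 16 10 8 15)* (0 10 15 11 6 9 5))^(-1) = (0 5 9)(1 15 16 3)(8 10 11)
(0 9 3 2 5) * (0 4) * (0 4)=(0 9 3 2 5)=[9, 1, 5, 2, 4, 0, 6, 7, 8, 3]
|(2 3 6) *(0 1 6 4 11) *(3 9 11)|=|(0 1 6 2 9 11)(3 4)|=6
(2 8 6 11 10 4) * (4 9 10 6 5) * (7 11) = (2 8 5 4)(6 7 11)(9 10) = [0, 1, 8, 3, 2, 4, 7, 11, 5, 10, 9, 6]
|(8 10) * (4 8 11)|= 4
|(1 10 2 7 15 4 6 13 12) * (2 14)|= 10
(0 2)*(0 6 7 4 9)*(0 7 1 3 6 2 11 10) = [11, 3, 2, 6, 9, 5, 1, 4, 8, 7, 0, 10] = (0 11 10)(1 3 6)(4 9 7)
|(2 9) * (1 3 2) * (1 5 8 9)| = 3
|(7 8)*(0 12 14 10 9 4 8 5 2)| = 10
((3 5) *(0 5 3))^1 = (0 5)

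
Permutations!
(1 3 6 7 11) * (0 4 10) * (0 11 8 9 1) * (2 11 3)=(0 4 10 3 6 7 8 9 1 2 11)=[4, 2, 11, 6, 10, 5, 7, 8, 9, 1, 3, 0]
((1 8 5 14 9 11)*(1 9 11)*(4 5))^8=(1 8 4 5 14 11 9)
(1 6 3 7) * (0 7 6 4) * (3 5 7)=(0 3 6 5 7 1 4)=[3, 4, 2, 6, 0, 7, 5, 1]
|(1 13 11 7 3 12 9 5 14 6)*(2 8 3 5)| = |(1 13 11 7 5 14 6)(2 8 3 12 9)| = 35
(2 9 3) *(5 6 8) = (2 9 3)(5 6 8) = [0, 1, 9, 2, 4, 6, 8, 7, 5, 3]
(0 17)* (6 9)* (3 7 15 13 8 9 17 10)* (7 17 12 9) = (0 10 3 17)(6 12 9)(7 15 13 8) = [10, 1, 2, 17, 4, 5, 12, 15, 7, 6, 3, 11, 9, 8, 14, 13, 16, 0]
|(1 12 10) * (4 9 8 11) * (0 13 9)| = |(0 13 9 8 11 4)(1 12 10)| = 6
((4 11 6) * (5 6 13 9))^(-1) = (4 6 5 9 13 11)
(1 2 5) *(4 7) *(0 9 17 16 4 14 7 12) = (0 9 17 16 4 12)(1 2 5)(7 14) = [9, 2, 5, 3, 12, 1, 6, 14, 8, 17, 10, 11, 0, 13, 7, 15, 4, 16]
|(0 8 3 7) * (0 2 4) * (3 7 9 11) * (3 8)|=8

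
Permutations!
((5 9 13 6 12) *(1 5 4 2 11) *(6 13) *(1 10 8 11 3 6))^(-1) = ((13)(1 5 9)(2 3 6 12 4)(8 11 10))^(-1) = (13)(1 9 5)(2 4 12 6 3)(8 10 11)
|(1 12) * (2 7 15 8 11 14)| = 6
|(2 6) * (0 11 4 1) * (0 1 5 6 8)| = |(0 11 4 5 6 2 8)| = 7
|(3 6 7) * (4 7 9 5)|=|(3 6 9 5 4 7)|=6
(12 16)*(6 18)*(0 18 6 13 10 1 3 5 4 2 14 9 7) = (0 18 13 10 1 3 5 4 2 14 9 7)(12 16) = [18, 3, 14, 5, 2, 4, 6, 0, 8, 7, 1, 11, 16, 10, 9, 15, 12, 17, 13]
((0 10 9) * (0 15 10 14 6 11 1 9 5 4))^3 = ((0 14 6 11 1 9 15 10 5 4))^3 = (0 11 15 4 6 9 5 14 1 10)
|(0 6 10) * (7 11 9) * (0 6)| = |(6 10)(7 11 9)| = 6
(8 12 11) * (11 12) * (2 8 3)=(12)(2 8 11 3)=[0, 1, 8, 2, 4, 5, 6, 7, 11, 9, 10, 3, 12]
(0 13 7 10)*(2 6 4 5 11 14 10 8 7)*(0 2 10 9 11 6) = (0 13 10 2)(4 5 6)(7 8)(9 11 14) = [13, 1, 0, 3, 5, 6, 4, 8, 7, 11, 2, 14, 12, 10, 9]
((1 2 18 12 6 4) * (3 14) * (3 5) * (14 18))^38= ((1 2 14 5 3 18 12 6 4))^38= (1 14 3 12 4 2 5 18 6)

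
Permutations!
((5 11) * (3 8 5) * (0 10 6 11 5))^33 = (0 11)(3 10)(6 8)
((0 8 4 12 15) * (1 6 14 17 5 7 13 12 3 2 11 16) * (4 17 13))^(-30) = (0 17 7 3 11 1 14 12)(2 16 6 13 15 8 5 4)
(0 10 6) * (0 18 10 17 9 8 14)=(0 17 9 8 14)(6 18 10)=[17, 1, 2, 3, 4, 5, 18, 7, 14, 8, 6, 11, 12, 13, 0, 15, 16, 9, 10]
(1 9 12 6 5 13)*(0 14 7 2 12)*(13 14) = [13, 9, 12, 3, 4, 14, 5, 2, 8, 0, 10, 11, 6, 1, 7] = (0 13 1 9)(2 12 6 5 14 7)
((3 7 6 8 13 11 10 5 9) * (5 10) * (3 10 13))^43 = ((3 7 6 8)(5 9 10 13 11))^43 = (3 8 6 7)(5 13 9 11 10)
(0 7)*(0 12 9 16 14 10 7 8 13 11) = (0 8 13 11)(7 12 9 16 14 10) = [8, 1, 2, 3, 4, 5, 6, 12, 13, 16, 7, 0, 9, 11, 10, 15, 14]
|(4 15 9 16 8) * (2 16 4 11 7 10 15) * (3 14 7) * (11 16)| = |(2 11 3 14 7 10 15 9 4)(8 16)| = 18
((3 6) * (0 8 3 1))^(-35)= ((0 8 3 6 1))^(-35)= (8)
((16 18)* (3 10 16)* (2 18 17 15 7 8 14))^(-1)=(2 14 8 7 15 17 16 10 3 18)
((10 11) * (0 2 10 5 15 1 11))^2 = (0 10 2)(1 5)(11 15)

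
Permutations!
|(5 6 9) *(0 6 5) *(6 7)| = |(0 7 6 9)| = 4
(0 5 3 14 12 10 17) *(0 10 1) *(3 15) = [5, 0, 2, 14, 4, 15, 6, 7, 8, 9, 17, 11, 1, 13, 12, 3, 16, 10] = (0 5 15 3 14 12 1)(10 17)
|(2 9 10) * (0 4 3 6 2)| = 7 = |(0 4 3 6 2 9 10)|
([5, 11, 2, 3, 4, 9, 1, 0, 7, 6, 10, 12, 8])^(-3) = [12, 5, 2, 3, 4, 8, 0, 11, 1, 7, 10, 9, 6]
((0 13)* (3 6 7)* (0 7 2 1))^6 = (0 1 2 6 3 7 13)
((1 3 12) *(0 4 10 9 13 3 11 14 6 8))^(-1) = (0 8 6 14 11 1 12 3 13 9 10 4)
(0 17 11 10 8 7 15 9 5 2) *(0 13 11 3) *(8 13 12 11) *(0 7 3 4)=(0 17 4)(2 12 11 10 13 8 3 7 15 9 5)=[17, 1, 12, 7, 0, 2, 6, 15, 3, 5, 13, 10, 11, 8, 14, 9, 16, 4]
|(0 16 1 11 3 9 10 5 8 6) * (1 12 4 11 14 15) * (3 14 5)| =33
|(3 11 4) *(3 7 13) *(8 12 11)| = 7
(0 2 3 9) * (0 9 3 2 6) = (9)(0 6) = [6, 1, 2, 3, 4, 5, 0, 7, 8, 9]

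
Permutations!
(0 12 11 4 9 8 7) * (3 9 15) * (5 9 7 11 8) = [12, 1, 2, 7, 15, 9, 6, 0, 11, 5, 10, 4, 8, 13, 14, 3] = (0 12 8 11 4 15 3 7)(5 9)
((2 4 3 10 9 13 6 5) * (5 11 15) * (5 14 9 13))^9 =((2 4 3 10 13 6 11 15 14 9 5))^9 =(2 9 15 6 10 4 5 14 11 13 3)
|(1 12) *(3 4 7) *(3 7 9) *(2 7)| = 6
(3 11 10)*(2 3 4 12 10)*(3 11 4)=(2 11)(3 4 12 10)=[0, 1, 11, 4, 12, 5, 6, 7, 8, 9, 3, 2, 10]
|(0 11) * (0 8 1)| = 4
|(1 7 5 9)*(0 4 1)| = 6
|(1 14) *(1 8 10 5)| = 5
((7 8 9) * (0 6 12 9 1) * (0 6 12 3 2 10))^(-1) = ((0 12 9 7 8 1 6 3 2 10))^(-1) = (0 10 2 3 6 1 8 7 9 12)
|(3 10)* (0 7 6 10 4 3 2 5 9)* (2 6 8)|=6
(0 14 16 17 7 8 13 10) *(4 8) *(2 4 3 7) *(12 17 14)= (0 12 17 2 4 8 13 10)(3 7)(14 16)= [12, 1, 4, 7, 8, 5, 6, 3, 13, 9, 0, 11, 17, 10, 16, 15, 14, 2]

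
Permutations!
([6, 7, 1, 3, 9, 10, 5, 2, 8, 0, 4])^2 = (0 5 4)(1 2 7)(6 10 9)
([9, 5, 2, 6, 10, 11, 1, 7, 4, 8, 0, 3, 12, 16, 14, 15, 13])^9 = [10, 6, 2, 11, 8, 1, 3, 7, 9, 0, 4, 5, 12, 16, 14, 15, 13]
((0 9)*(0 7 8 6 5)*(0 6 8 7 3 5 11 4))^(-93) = ((0 9 3 5 6 11 4))^(-93) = (0 11 5 9 4 6 3)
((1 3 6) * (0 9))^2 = ((0 9)(1 3 6))^2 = (9)(1 6 3)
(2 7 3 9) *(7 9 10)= (2 9)(3 10 7)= [0, 1, 9, 10, 4, 5, 6, 3, 8, 2, 7]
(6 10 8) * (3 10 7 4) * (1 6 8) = [0, 6, 2, 10, 3, 5, 7, 4, 8, 9, 1] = (1 6 7 4 3 10)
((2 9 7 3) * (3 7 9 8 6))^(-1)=((9)(2 8 6 3))^(-1)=(9)(2 3 6 8)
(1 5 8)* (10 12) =(1 5 8)(10 12) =[0, 5, 2, 3, 4, 8, 6, 7, 1, 9, 12, 11, 10]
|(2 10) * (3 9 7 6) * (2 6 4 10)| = 6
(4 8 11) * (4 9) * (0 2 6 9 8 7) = [2, 1, 6, 3, 7, 5, 9, 0, 11, 4, 10, 8] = (0 2 6 9 4 7)(8 11)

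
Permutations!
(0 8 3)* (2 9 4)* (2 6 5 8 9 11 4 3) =[9, 1, 11, 0, 6, 8, 5, 7, 2, 3, 10, 4] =(0 9 3)(2 11 4 6 5 8)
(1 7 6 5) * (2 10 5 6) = (1 7 2 10 5) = [0, 7, 10, 3, 4, 1, 6, 2, 8, 9, 5]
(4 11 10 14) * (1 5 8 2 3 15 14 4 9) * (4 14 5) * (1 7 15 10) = (1 4 11)(2 3 10 14 9 7 15 5 8) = [0, 4, 3, 10, 11, 8, 6, 15, 2, 7, 14, 1, 12, 13, 9, 5]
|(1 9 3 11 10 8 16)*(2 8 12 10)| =|(1 9 3 11 2 8 16)(10 12)| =14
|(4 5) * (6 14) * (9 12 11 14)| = |(4 5)(6 9 12 11 14)| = 10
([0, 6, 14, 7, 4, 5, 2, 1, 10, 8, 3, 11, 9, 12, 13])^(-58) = (1 10 12 2 7 8 13 6 3 9 14)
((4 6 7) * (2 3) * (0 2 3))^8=((0 2)(4 6 7))^8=(4 7 6)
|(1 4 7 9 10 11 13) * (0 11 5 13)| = |(0 11)(1 4 7 9 10 5 13)| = 14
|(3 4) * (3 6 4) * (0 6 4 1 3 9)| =|(0 6 1 3 9)| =5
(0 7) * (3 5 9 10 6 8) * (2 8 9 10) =(0 7)(2 8 3 5 10 6 9) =[7, 1, 8, 5, 4, 10, 9, 0, 3, 2, 6]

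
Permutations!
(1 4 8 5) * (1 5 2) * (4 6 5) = (1 6 5 4 8 2) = [0, 6, 1, 3, 8, 4, 5, 7, 2]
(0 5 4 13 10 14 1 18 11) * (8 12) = (0 5 4 13 10 14 1 18 11)(8 12) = [5, 18, 2, 3, 13, 4, 6, 7, 12, 9, 14, 0, 8, 10, 1, 15, 16, 17, 11]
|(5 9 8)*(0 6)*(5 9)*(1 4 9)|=4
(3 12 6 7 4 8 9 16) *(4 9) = [0, 1, 2, 12, 8, 5, 7, 9, 4, 16, 10, 11, 6, 13, 14, 15, 3] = (3 12 6 7 9 16)(4 8)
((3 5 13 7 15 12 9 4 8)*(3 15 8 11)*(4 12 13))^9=((3 5 4 11)(7 8 15 13)(9 12))^9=(3 5 4 11)(7 8 15 13)(9 12)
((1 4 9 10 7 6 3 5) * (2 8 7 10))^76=(10)(1 8 5 2 3 9 6 4 7)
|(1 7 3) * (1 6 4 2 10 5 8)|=9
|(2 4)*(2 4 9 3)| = |(2 9 3)| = 3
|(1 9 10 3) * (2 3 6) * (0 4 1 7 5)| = 10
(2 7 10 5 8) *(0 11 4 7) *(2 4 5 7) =(0 11 5 8 4 2)(7 10) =[11, 1, 0, 3, 2, 8, 6, 10, 4, 9, 7, 5]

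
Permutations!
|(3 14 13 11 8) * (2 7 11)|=|(2 7 11 8 3 14 13)|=7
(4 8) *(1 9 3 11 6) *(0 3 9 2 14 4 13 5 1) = (0 3 11 6)(1 2 14 4 8 13 5) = [3, 2, 14, 11, 8, 1, 0, 7, 13, 9, 10, 6, 12, 5, 4]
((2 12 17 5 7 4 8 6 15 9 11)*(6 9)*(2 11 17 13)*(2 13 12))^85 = ((4 8 9 17 5 7)(6 15))^85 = (4 8 9 17 5 7)(6 15)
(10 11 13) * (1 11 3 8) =[0, 11, 2, 8, 4, 5, 6, 7, 1, 9, 3, 13, 12, 10] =(1 11 13 10 3 8)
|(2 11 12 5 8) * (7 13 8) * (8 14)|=|(2 11 12 5 7 13 14 8)|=8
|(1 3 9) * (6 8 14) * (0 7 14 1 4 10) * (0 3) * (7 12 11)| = 8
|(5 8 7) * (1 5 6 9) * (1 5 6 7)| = 5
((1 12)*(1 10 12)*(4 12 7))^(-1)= ((4 12 10 7))^(-1)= (4 7 10 12)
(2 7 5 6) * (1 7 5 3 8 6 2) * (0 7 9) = (0 7 3 8 6 1 9)(2 5) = [7, 9, 5, 8, 4, 2, 1, 3, 6, 0]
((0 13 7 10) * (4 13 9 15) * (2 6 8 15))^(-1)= (0 10 7 13 4 15 8 6 2 9)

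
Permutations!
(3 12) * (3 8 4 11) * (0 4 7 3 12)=(0 4 11 12 8 7 3)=[4, 1, 2, 0, 11, 5, 6, 3, 7, 9, 10, 12, 8]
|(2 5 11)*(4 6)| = 6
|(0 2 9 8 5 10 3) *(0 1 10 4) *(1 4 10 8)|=9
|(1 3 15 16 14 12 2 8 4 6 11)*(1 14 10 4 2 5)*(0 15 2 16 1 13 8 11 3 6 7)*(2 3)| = 15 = |(0 15 1 6 2 11 14 12 5 13 8 16 10 4 7)|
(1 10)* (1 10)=(10)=[0, 1, 2, 3, 4, 5, 6, 7, 8, 9, 10]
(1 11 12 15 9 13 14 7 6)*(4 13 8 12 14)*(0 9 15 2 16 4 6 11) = (0 9 8 12 2 16 4 13 6 1)(7 11 14) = [9, 0, 16, 3, 13, 5, 1, 11, 12, 8, 10, 14, 2, 6, 7, 15, 4]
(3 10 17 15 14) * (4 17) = (3 10 4 17 15 14) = [0, 1, 2, 10, 17, 5, 6, 7, 8, 9, 4, 11, 12, 13, 3, 14, 16, 15]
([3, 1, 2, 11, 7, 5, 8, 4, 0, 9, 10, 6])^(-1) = [8, 1, 2, 0, 7, 5, 11, 4, 6, 9, 10, 3]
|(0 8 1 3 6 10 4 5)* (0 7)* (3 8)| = |(0 3 6 10 4 5 7)(1 8)| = 14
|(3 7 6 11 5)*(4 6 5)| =3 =|(3 7 5)(4 6 11)|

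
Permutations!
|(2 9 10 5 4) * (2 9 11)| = |(2 11)(4 9 10 5)| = 4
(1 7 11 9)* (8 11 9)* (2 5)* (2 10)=[0, 7, 5, 3, 4, 10, 6, 9, 11, 1, 2, 8]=(1 7 9)(2 5 10)(8 11)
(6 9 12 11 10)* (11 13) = [0, 1, 2, 3, 4, 5, 9, 7, 8, 12, 6, 10, 13, 11] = (6 9 12 13 11 10)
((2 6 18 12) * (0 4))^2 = (2 18)(6 12)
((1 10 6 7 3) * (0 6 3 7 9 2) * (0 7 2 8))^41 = ((0 6 9 8)(1 10 3)(2 7))^41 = (0 6 9 8)(1 3 10)(2 7)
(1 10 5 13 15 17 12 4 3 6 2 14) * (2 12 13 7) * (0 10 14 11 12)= (0 10 5 7 2 11 12 4 3 6)(1 14)(13 15 17)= [10, 14, 11, 6, 3, 7, 0, 2, 8, 9, 5, 12, 4, 15, 1, 17, 16, 13]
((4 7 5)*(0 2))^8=(4 5 7)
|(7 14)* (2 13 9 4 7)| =|(2 13 9 4 7 14)| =6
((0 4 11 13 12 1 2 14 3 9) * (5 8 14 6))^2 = (0 11 12 2 5 14 9 4 13 1 6 8 3)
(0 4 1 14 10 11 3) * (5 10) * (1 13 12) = (0 4 13 12 1 14 5 10 11 3) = [4, 14, 2, 0, 13, 10, 6, 7, 8, 9, 11, 3, 1, 12, 5]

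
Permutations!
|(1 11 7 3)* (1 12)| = 5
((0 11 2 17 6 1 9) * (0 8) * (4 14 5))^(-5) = (0 17 9 11 6 8 2 1)(4 14 5)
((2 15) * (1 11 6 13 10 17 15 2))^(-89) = (1 6 10 15 11 13 17)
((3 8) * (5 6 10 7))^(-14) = (5 10)(6 7) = ((3 8)(5 6 10 7))^(-14)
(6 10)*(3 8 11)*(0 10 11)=(0 10 6 11 3 8)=[10, 1, 2, 8, 4, 5, 11, 7, 0, 9, 6, 3]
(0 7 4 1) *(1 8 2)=(0 7 4 8 2 1)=[7, 0, 1, 3, 8, 5, 6, 4, 2]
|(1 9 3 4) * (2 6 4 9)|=|(1 2 6 4)(3 9)|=4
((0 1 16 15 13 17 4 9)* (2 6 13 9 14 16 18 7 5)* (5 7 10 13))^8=(0 16 17 18 9 14 13 1 15 4 10)(2 5 6)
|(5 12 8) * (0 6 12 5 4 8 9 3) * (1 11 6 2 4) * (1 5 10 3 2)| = |(0 1 11 6 12 9 2 4 8 5 10 3)| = 12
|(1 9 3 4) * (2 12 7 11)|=4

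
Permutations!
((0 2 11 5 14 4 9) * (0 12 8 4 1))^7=((0 2 11 5 14 1)(4 9 12 8))^7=(0 2 11 5 14 1)(4 8 12 9)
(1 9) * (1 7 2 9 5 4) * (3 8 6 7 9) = (9)(1 5 4)(2 3 8 6 7) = [0, 5, 3, 8, 1, 4, 7, 2, 6, 9]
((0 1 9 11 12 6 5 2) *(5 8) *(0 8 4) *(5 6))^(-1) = (0 4 6 8 2 5 12 11 9 1) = ((0 1 9 11 12 5 2 8 6 4))^(-1)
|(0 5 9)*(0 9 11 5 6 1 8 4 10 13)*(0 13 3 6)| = |(13)(1 8 4 10 3 6)(5 11)| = 6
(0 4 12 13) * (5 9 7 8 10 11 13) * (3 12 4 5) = (0 5 9 7 8 10 11 13)(3 12) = [5, 1, 2, 12, 4, 9, 6, 8, 10, 7, 11, 13, 3, 0]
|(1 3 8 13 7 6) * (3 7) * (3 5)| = 12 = |(1 7 6)(3 8 13 5)|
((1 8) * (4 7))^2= (8)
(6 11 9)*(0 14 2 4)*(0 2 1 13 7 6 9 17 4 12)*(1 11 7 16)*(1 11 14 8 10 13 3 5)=(0 8 10 13 16 11 17 4 2 12)(1 3 5)(6 7)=[8, 3, 12, 5, 2, 1, 7, 6, 10, 9, 13, 17, 0, 16, 14, 15, 11, 4]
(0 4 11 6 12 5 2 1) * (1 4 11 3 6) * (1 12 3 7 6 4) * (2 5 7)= (0 11 12 7 6 3 4 2 1)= [11, 0, 1, 4, 2, 5, 3, 6, 8, 9, 10, 12, 7]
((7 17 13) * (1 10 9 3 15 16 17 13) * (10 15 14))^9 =(1 15 16 17)(3 14 10 9)(7 13)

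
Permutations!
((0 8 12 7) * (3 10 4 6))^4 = (12)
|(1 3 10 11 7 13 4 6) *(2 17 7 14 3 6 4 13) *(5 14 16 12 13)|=24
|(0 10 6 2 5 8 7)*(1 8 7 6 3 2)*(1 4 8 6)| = |(0 10 3 2 5 7)(1 6 4 8)| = 12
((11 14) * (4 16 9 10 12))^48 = ((4 16 9 10 12)(11 14))^48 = (4 10 16 12 9)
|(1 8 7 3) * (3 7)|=|(1 8 3)|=3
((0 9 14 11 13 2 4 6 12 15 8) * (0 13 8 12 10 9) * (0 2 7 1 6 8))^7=(0 6 4 9 13 11 1 2 10 8 14 7)(12 15)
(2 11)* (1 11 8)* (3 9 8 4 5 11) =(1 3 9 8)(2 4 5 11) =[0, 3, 4, 9, 5, 11, 6, 7, 1, 8, 10, 2]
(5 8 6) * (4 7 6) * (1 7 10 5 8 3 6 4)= (1 7 4 10 5 3 6 8)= [0, 7, 2, 6, 10, 3, 8, 4, 1, 9, 5]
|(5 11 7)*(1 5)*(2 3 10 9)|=4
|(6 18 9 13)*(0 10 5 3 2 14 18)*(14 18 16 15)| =9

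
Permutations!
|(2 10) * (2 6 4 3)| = 5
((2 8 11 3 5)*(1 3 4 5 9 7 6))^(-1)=((1 3 9 7 6)(2 8 11 4 5))^(-1)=(1 6 7 9 3)(2 5 4 11 8)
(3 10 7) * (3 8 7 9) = (3 10 9)(7 8) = [0, 1, 2, 10, 4, 5, 6, 8, 7, 3, 9]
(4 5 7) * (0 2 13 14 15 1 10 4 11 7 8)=[2, 10, 13, 3, 5, 8, 6, 11, 0, 9, 4, 7, 12, 14, 15, 1]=(0 2 13 14 15 1 10 4 5 8)(7 11)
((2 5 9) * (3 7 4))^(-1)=(2 9 5)(3 4 7)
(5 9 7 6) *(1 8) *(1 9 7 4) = (1 8 9 4)(5 7 6) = [0, 8, 2, 3, 1, 7, 5, 6, 9, 4]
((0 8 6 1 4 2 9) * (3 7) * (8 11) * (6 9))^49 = (0 11 8 9)(1 4 2 6)(3 7)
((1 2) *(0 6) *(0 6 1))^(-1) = (6)(0 2 1)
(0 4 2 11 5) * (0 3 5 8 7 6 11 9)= (0 4 2 9)(3 5)(6 11 8 7)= [4, 1, 9, 5, 2, 3, 11, 6, 7, 0, 10, 8]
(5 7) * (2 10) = (2 10)(5 7) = [0, 1, 10, 3, 4, 7, 6, 5, 8, 9, 2]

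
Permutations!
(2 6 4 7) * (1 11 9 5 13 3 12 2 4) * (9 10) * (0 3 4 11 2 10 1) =(0 3 12 10 9 5 13 4 7 11 1 2 6) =[3, 2, 6, 12, 7, 13, 0, 11, 8, 5, 9, 1, 10, 4]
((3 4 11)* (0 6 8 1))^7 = ((0 6 8 1)(3 4 11))^7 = (0 1 8 6)(3 4 11)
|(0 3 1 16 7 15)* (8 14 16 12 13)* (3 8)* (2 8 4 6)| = |(0 4 6 2 8 14 16 7 15)(1 12 13 3)| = 36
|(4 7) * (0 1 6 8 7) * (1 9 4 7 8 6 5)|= 6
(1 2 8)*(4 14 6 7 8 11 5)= (1 2 11 5 4 14 6 7 8)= [0, 2, 11, 3, 14, 4, 7, 8, 1, 9, 10, 5, 12, 13, 6]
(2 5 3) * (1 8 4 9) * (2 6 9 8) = [0, 2, 5, 6, 8, 3, 9, 7, 4, 1] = (1 2 5 3 6 9)(4 8)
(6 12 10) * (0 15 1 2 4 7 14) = [15, 2, 4, 3, 7, 5, 12, 14, 8, 9, 6, 11, 10, 13, 0, 1] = (0 15 1 2 4 7 14)(6 12 10)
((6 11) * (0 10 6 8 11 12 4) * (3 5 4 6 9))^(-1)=((0 10 9 3 5 4)(6 12)(8 11))^(-1)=(0 4 5 3 9 10)(6 12)(8 11)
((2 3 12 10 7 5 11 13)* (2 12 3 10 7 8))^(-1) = ((2 10 8)(5 11 13 12 7))^(-1) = (2 8 10)(5 7 12 13 11)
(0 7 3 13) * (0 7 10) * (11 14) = (0 10)(3 13 7)(11 14) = [10, 1, 2, 13, 4, 5, 6, 3, 8, 9, 0, 14, 12, 7, 11]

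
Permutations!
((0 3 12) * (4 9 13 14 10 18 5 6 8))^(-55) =((0 3 12)(4 9 13 14 10 18 5 6 8))^(-55) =(0 12 3)(4 8 6 5 18 10 14 13 9)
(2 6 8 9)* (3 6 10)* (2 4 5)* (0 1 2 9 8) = [1, 2, 10, 6, 5, 9, 0, 7, 8, 4, 3] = (0 1 2 10 3 6)(4 5 9)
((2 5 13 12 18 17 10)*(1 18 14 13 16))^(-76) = (1 18 17 10 2 5 16)(12 13 14)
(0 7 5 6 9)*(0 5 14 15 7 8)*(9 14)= [8, 1, 2, 3, 4, 6, 14, 9, 0, 5, 10, 11, 12, 13, 15, 7]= (0 8)(5 6 14 15 7 9)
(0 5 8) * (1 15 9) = (0 5 8)(1 15 9) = [5, 15, 2, 3, 4, 8, 6, 7, 0, 1, 10, 11, 12, 13, 14, 9]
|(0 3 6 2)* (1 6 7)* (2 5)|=7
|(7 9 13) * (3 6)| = |(3 6)(7 9 13)| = 6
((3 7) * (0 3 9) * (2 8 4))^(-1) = ((0 3 7 9)(2 8 4))^(-1) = (0 9 7 3)(2 4 8)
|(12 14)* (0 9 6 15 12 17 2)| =|(0 9 6 15 12 14 17 2)| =8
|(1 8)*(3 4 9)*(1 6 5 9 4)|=|(1 8 6 5 9 3)|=6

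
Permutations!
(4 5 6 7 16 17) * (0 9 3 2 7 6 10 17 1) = (0 9 3 2 7 16 1)(4 5 10 17) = [9, 0, 7, 2, 5, 10, 6, 16, 8, 3, 17, 11, 12, 13, 14, 15, 1, 4]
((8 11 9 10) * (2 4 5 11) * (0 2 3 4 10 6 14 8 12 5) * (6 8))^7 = (0 8 5 2 3 11 10 4 9 12)(6 14)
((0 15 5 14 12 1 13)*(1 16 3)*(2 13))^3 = (0 14 3 13 5 16 2 15 12 1)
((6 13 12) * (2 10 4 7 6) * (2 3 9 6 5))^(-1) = (2 5 7 4 10)(3 12 13 6 9)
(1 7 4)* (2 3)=(1 7 4)(2 3)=[0, 7, 3, 2, 1, 5, 6, 4]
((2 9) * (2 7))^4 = ((2 9 7))^4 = (2 9 7)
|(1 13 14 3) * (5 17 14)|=6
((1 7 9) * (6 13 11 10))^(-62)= ((1 7 9)(6 13 11 10))^(-62)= (1 7 9)(6 11)(10 13)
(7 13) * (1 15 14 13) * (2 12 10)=(1 15 14 13 7)(2 12 10)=[0, 15, 12, 3, 4, 5, 6, 1, 8, 9, 2, 11, 10, 7, 13, 14]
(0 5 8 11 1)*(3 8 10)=(0 5 10 3 8 11 1)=[5, 0, 2, 8, 4, 10, 6, 7, 11, 9, 3, 1]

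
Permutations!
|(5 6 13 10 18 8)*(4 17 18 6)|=|(4 17 18 8 5)(6 13 10)|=15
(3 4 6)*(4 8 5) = (3 8 5 4 6) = [0, 1, 2, 8, 6, 4, 3, 7, 5]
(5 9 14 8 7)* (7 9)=[0, 1, 2, 3, 4, 7, 6, 5, 9, 14, 10, 11, 12, 13, 8]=(5 7)(8 9 14)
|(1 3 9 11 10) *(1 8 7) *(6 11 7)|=4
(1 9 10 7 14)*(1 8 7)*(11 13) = (1 9 10)(7 14 8)(11 13) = [0, 9, 2, 3, 4, 5, 6, 14, 7, 10, 1, 13, 12, 11, 8]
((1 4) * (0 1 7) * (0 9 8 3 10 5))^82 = ((0 1 4 7 9 8 3 10 5))^82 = (0 1 4 7 9 8 3 10 5)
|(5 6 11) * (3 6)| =4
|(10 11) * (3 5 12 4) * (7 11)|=|(3 5 12 4)(7 11 10)|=12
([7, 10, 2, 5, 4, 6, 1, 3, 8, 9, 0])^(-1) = [10, 6, 2, 7, 4, 3, 5, 0, 8, 9, 1]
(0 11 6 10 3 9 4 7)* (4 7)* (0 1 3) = (0 11 6 10)(1 3 9 7) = [11, 3, 2, 9, 4, 5, 10, 1, 8, 7, 0, 6]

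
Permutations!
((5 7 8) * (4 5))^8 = (8) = ((4 5 7 8))^8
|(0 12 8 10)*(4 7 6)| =12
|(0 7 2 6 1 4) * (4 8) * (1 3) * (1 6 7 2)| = |(0 2 7 1 8 4)(3 6)| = 6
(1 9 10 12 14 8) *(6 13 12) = (1 9 10 6 13 12 14 8) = [0, 9, 2, 3, 4, 5, 13, 7, 1, 10, 6, 11, 14, 12, 8]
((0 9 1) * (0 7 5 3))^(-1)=(0 3 5 7 1 9)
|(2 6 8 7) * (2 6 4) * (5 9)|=6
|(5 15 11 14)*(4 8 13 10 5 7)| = 9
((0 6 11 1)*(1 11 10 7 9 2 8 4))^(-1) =(11)(0 1 4 8 2 9 7 10 6)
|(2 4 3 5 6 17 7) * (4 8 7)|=15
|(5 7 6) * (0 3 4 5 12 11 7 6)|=8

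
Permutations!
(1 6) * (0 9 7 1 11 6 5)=(0 9 7 1 5)(6 11)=[9, 5, 2, 3, 4, 0, 11, 1, 8, 7, 10, 6]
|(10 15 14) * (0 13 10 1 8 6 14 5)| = 20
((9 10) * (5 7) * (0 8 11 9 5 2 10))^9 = (0 8 11 9)(2 10 5 7)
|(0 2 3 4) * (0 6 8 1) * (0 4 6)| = 7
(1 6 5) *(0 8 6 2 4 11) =(0 8 6 5 1 2 4 11) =[8, 2, 4, 3, 11, 1, 5, 7, 6, 9, 10, 0]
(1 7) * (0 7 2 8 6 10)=[7, 2, 8, 3, 4, 5, 10, 1, 6, 9, 0]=(0 7 1 2 8 6 10)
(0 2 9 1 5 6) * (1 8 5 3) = (0 2 9 8 5 6)(1 3) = [2, 3, 9, 1, 4, 6, 0, 7, 5, 8]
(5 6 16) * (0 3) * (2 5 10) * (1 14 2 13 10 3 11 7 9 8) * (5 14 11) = [5, 11, 14, 0, 4, 6, 16, 9, 1, 8, 13, 7, 12, 10, 2, 15, 3] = (0 5 6 16 3)(1 11 7 9 8)(2 14)(10 13)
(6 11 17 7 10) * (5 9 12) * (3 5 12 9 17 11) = (3 5 17 7 10 6) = [0, 1, 2, 5, 4, 17, 3, 10, 8, 9, 6, 11, 12, 13, 14, 15, 16, 7]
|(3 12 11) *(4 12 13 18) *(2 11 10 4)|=15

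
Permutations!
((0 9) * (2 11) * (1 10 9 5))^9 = ((0 5 1 10 9)(2 11))^9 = (0 9 10 1 5)(2 11)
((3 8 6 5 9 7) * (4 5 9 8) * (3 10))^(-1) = ((3 4 5 8 6 9 7 10))^(-1) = (3 10 7 9 6 8 5 4)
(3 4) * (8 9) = (3 4)(8 9) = [0, 1, 2, 4, 3, 5, 6, 7, 9, 8]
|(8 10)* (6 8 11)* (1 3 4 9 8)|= 8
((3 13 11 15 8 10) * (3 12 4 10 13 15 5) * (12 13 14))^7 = ((3 15 8 14 12 4 10 13 11 5))^7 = (3 13 12 15 11 4 8 5 10 14)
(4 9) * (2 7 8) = [0, 1, 7, 3, 9, 5, 6, 8, 2, 4] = (2 7 8)(4 9)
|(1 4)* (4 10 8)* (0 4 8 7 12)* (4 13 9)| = |(0 13 9 4 1 10 7 12)| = 8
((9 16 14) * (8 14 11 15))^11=((8 14 9 16 11 15))^11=(8 15 11 16 9 14)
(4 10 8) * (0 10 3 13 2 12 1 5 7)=[10, 5, 12, 13, 3, 7, 6, 0, 4, 9, 8, 11, 1, 2]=(0 10 8 4 3 13 2 12 1 5 7)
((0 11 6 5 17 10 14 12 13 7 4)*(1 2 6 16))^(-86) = ((0 11 16 1 2 6 5 17 10 14 12 13 7 4))^(-86) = (0 7 12 10 5 2 16)(1 11 4 13 14 17 6)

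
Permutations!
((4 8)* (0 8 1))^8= ((0 8 4 1))^8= (8)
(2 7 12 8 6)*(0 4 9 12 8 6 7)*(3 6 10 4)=(0 3 6 2)(4 9 12 10)(7 8)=[3, 1, 0, 6, 9, 5, 2, 8, 7, 12, 4, 11, 10]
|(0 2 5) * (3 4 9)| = 3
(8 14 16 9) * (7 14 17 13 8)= (7 14 16 9)(8 17 13)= [0, 1, 2, 3, 4, 5, 6, 14, 17, 7, 10, 11, 12, 8, 16, 15, 9, 13]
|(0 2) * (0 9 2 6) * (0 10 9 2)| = 4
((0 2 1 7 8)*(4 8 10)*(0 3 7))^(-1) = ((0 2 1)(3 7 10 4 8))^(-1) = (0 1 2)(3 8 4 10 7)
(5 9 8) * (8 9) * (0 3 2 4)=(9)(0 3 2 4)(5 8)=[3, 1, 4, 2, 0, 8, 6, 7, 5, 9]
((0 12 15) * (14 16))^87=(14 16)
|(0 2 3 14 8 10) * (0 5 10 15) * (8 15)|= |(0 2 3 14 15)(5 10)|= 10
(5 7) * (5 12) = (5 7 12) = [0, 1, 2, 3, 4, 7, 6, 12, 8, 9, 10, 11, 5]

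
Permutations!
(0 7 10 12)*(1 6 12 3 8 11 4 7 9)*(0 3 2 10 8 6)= (0 9 1)(2 10)(3 6 12)(4 7 8 11)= [9, 0, 10, 6, 7, 5, 12, 8, 11, 1, 2, 4, 3]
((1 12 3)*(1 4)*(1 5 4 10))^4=(12)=((1 12 3 10)(4 5))^4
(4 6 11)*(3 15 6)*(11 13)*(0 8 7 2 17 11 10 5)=[8, 1, 17, 15, 3, 0, 13, 2, 7, 9, 5, 4, 12, 10, 14, 6, 16, 11]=(0 8 7 2 17 11 4 3 15 6 13 10 5)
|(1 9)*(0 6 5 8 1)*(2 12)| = 6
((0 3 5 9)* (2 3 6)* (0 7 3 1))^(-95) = (0 6 2 1)(3 5 9 7) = ((0 6 2 1)(3 5 9 7))^(-95)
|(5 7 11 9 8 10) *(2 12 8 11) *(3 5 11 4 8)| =|(2 12 3 5 7)(4 8 10 11 9)| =5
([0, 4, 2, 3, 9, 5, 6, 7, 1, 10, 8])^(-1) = [0, 8, 2, 3, 1, 5, 6, 7, 10, 4, 9]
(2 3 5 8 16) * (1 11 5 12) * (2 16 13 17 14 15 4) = (1 11 5 8 13 17 14 15 4 2 3 12) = [0, 11, 3, 12, 2, 8, 6, 7, 13, 9, 10, 5, 1, 17, 15, 4, 16, 14]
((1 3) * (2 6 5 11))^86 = (2 5)(6 11)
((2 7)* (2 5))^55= (2 7 5)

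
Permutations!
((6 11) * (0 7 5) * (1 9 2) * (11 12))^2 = (0 5 7)(1 2 9)(6 11 12)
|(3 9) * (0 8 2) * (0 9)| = 5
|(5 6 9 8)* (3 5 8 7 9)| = |(3 5 6)(7 9)| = 6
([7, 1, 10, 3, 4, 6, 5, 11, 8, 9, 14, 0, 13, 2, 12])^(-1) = (0 11 7)(2 13 12 14 10)(5 6)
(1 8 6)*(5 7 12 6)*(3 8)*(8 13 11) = (1 3 13 11 8 5 7 12 6) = [0, 3, 2, 13, 4, 7, 1, 12, 5, 9, 10, 8, 6, 11]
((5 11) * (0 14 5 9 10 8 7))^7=((0 14 5 11 9 10 8 7))^7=(0 7 8 10 9 11 5 14)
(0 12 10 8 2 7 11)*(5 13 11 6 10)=(0 12 5 13 11)(2 7 6 10 8)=[12, 1, 7, 3, 4, 13, 10, 6, 2, 9, 8, 0, 5, 11]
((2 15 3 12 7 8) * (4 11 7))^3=(2 12 7 15 4 8 3 11)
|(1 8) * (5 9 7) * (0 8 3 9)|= 7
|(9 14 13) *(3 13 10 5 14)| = |(3 13 9)(5 14 10)| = 3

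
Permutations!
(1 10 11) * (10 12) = [0, 12, 2, 3, 4, 5, 6, 7, 8, 9, 11, 1, 10] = (1 12 10 11)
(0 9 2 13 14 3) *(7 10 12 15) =(0 9 2 13 14 3)(7 10 12 15) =[9, 1, 13, 0, 4, 5, 6, 10, 8, 2, 12, 11, 15, 14, 3, 7]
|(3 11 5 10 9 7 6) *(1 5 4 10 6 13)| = |(1 5 6 3 11 4 10 9 7 13)| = 10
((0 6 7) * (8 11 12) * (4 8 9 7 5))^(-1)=((0 6 5 4 8 11 12 9 7))^(-1)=(0 7 9 12 11 8 4 5 6)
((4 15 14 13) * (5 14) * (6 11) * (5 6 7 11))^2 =(4 6 14)(5 13 15)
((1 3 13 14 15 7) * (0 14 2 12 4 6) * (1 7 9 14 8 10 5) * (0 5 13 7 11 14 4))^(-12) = (1 6 9 14 7)(3 5 4 15 11)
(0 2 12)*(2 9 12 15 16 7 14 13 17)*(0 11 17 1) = (0 9 12 11 17 2 15 16 7 14 13 1) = [9, 0, 15, 3, 4, 5, 6, 14, 8, 12, 10, 17, 11, 1, 13, 16, 7, 2]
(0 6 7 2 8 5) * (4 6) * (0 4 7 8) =[7, 1, 0, 3, 6, 4, 8, 2, 5] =(0 7 2)(4 6 8 5)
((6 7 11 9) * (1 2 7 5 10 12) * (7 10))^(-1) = (1 12 10 2)(5 6 9 11 7)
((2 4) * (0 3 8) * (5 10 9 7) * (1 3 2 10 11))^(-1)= ((0 2 4 10 9 7 5 11 1 3 8))^(-1)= (0 8 3 1 11 5 7 9 10 4 2)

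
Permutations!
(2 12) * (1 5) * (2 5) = [0, 2, 12, 3, 4, 1, 6, 7, 8, 9, 10, 11, 5] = (1 2 12 5)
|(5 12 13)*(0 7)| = 6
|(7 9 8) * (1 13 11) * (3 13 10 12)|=6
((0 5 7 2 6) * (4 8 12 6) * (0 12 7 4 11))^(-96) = (12)(0 4 7 11 5 8 2)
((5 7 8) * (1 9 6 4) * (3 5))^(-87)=((1 9 6 4)(3 5 7 8))^(-87)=(1 9 6 4)(3 5 7 8)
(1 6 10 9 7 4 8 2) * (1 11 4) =[0, 6, 11, 3, 8, 5, 10, 1, 2, 7, 9, 4] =(1 6 10 9 7)(2 11 4 8)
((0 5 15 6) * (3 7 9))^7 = ((0 5 15 6)(3 7 9))^7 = (0 6 15 5)(3 7 9)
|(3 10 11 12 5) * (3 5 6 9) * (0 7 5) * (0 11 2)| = |(0 7 5 11 12 6 9 3 10 2)| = 10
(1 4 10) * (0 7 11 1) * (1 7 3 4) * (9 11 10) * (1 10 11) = (0 3 4 9 1 10)(7 11) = [3, 10, 2, 4, 9, 5, 6, 11, 8, 1, 0, 7]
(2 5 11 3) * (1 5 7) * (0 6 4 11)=[6, 5, 7, 2, 11, 0, 4, 1, 8, 9, 10, 3]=(0 6 4 11 3 2 7 1 5)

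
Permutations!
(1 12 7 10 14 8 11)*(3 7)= (1 12 3 7 10 14 8 11)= [0, 12, 2, 7, 4, 5, 6, 10, 11, 9, 14, 1, 3, 13, 8]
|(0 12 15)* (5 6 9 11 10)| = 15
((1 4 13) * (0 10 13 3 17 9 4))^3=((0 10 13 1)(3 17 9 4))^3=(0 1 13 10)(3 4 9 17)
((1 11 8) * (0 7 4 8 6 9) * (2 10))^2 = (0 4 1 6)(7 8 11 9)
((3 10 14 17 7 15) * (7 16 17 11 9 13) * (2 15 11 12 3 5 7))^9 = (2 5 11 13 15 7 9)(3 10 14 12)(16 17)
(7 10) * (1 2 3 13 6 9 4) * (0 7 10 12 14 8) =(0 7 12 14 8)(1 2 3 13 6 9 4) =[7, 2, 3, 13, 1, 5, 9, 12, 0, 4, 10, 11, 14, 6, 8]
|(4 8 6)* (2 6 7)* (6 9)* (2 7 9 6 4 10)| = |(2 6 10)(4 8 9)| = 3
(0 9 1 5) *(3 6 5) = (0 9 1 3 6 5) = [9, 3, 2, 6, 4, 0, 5, 7, 8, 1]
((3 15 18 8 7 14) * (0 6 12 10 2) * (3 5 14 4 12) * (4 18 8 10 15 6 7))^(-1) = ((0 7 18 10 2)(3 6)(4 12 15 8)(5 14))^(-1) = (0 2 10 18 7)(3 6)(4 8 15 12)(5 14)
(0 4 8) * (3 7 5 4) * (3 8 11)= (0 8)(3 7 5 4 11)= [8, 1, 2, 7, 11, 4, 6, 5, 0, 9, 10, 3]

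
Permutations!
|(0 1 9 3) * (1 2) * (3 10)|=6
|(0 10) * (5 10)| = 3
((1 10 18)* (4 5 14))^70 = ((1 10 18)(4 5 14))^70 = (1 10 18)(4 5 14)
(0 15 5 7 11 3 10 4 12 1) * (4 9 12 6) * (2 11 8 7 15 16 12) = (0 16 12 1)(2 11 3 10 9)(4 6)(5 15)(7 8) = [16, 0, 11, 10, 6, 15, 4, 8, 7, 2, 9, 3, 1, 13, 14, 5, 12]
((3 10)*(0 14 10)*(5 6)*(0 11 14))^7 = (3 10 14 11)(5 6)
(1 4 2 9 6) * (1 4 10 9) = (1 10 9 6 4 2) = [0, 10, 1, 3, 2, 5, 4, 7, 8, 6, 9]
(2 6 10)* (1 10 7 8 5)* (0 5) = [5, 10, 6, 3, 4, 1, 7, 8, 0, 9, 2] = (0 5 1 10 2 6 7 8)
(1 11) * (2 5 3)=(1 11)(2 5 3)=[0, 11, 5, 2, 4, 3, 6, 7, 8, 9, 10, 1]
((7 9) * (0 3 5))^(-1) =(0 5 3)(7 9)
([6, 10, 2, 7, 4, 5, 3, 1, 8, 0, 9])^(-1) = (0 9 10 1 7 3 6)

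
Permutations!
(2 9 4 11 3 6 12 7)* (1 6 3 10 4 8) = (1 6 12 7 2 9 8)(4 11 10) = [0, 6, 9, 3, 11, 5, 12, 2, 1, 8, 4, 10, 7]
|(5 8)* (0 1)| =2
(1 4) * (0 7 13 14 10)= [7, 4, 2, 3, 1, 5, 6, 13, 8, 9, 0, 11, 12, 14, 10]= (0 7 13 14 10)(1 4)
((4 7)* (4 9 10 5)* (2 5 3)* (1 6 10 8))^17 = ((1 6 10 3 2 5 4 7 9 8))^17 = (1 7 2 6 9 5 10 8 4 3)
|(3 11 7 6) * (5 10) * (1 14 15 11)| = 14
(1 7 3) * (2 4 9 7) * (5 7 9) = (9)(1 2 4 5 7 3) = [0, 2, 4, 1, 5, 7, 6, 3, 8, 9]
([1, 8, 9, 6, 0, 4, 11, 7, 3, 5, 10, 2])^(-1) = [4, 0, 11, 8, 5, 9, 3, 7, 1, 2, 10, 6]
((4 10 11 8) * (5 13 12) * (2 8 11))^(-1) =((2 8 4 10)(5 13 12))^(-1) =(2 10 4 8)(5 12 13)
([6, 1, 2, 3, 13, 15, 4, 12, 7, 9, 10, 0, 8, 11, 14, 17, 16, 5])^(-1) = (0 11 13 4 6)(5 17 15)(7 8 12)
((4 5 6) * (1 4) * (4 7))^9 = (1 6 5 4 7)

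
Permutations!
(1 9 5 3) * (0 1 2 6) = (0 1 9 5 3 2 6) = [1, 9, 6, 2, 4, 3, 0, 7, 8, 5]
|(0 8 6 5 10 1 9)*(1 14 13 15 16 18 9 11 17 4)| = 44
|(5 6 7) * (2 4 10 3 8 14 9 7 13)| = 11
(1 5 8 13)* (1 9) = (1 5 8 13 9) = [0, 5, 2, 3, 4, 8, 6, 7, 13, 1, 10, 11, 12, 9]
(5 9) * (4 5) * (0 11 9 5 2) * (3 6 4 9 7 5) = (0 11 7 5 3 6 4 2) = [11, 1, 0, 6, 2, 3, 4, 5, 8, 9, 10, 7]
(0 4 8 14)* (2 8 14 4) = [2, 1, 8, 3, 14, 5, 6, 7, 4, 9, 10, 11, 12, 13, 0] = (0 2 8 4 14)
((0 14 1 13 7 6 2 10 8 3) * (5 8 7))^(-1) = ((0 14 1 13 5 8 3)(2 10 7 6))^(-1) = (0 3 8 5 13 1 14)(2 6 7 10)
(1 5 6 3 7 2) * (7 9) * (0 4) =[4, 5, 1, 9, 0, 6, 3, 2, 8, 7] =(0 4)(1 5 6 3 9 7 2)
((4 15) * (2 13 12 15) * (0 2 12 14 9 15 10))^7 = (0 12 15 14 2 10 4 9 13)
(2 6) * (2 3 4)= (2 6 3 4)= [0, 1, 6, 4, 2, 5, 3]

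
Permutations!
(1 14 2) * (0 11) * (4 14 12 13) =[11, 12, 1, 3, 14, 5, 6, 7, 8, 9, 10, 0, 13, 4, 2] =(0 11)(1 12 13 4 14 2)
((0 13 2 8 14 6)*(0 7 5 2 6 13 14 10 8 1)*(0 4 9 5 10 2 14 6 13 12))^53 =(0 2 14 10 9 6 1 12 8 5 7 4)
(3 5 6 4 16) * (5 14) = (3 14 5 6 4 16) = [0, 1, 2, 14, 16, 6, 4, 7, 8, 9, 10, 11, 12, 13, 5, 15, 3]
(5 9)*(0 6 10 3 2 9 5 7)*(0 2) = (0 6 10 3)(2 9 7) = [6, 1, 9, 0, 4, 5, 10, 2, 8, 7, 3]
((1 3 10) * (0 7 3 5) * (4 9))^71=((0 7 3 10 1 5)(4 9))^71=(0 5 1 10 3 7)(4 9)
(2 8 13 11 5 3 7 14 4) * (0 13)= [13, 1, 8, 7, 2, 3, 6, 14, 0, 9, 10, 5, 12, 11, 4]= (0 13 11 5 3 7 14 4 2 8)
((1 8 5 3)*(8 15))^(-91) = ((1 15 8 5 3))^(-91) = (1 3 5 8 15)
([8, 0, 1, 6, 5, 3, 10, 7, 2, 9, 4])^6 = (0 2)(1 8)(3 6 10 4 5)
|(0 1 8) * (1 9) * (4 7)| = |(0 9 1 8)(4 7)| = 4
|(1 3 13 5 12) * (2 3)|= 6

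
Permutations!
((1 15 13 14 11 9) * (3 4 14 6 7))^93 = ((1 15 13 6 7 3 4 14 11 9))^93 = (1 6 4 9 13 3 11 15 7 14)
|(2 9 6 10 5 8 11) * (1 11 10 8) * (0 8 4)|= 10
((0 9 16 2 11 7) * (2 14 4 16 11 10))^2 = (0 11)(4 14 16)(7 9)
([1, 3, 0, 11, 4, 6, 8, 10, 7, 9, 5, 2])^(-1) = [2, 0, 11, 1, 4, 10, 5, 8, 6, 9, 7, 3]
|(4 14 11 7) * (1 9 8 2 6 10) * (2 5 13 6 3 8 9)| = 8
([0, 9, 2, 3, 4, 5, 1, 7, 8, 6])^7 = [0, 9, 2, 3, 4, 5, 1, 7, 8, 6]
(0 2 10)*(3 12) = [2, 1, 10, 12, 4, 5, 6, 7, 8, 9, 0, 11, 3] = (0 2 10)(3 12)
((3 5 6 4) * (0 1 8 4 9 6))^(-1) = (0 5 3 4 8 1)(6 9)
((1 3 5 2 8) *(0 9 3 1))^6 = (9)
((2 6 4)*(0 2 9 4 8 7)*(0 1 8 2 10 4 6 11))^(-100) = ((0 10 4 9 6 2 11)(1 8 7))^(-100) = (0 2 9 10 11 6 4)(1 7 8)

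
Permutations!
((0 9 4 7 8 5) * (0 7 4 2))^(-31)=(0 2 9)(5 8 7)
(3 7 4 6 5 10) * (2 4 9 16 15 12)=(2 4 6 5 10 3 7 9 16 15 12)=[0, 1, 4, 7, 6, 10, 5, 9, 8, 16, 3, 11, 2, 13, 14, 12, 15]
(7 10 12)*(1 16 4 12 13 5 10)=(1 16 4 12 7)(5 10 13)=[0, 16, 2, 3, 12, 10, 6, 1, 8, 9, 13, 11, 7, 5, 14, 15, 4]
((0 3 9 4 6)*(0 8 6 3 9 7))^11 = (0 9 4 3 7)(6 8) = ((0 9 4 3 7)(6 8))^11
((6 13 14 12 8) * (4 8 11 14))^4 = ((4 8 6 13)(11 14 12))^4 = (11 14 12)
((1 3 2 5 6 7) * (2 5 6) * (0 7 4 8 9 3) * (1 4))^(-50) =(9) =((0 7 4 8 9 3 5 2 6 1))^(-50)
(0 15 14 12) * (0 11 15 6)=(0 6)(11 15 14 12)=[6, 1, 2, 3, 4, 5, 0, 7, 8, 9, 10, 15, 11, 13, 12, 14]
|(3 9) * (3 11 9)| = |(9 11)| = 2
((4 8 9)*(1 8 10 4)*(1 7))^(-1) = ((1 8 9 7)(4 10))^(-1) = (1 7 9 8)(4 10)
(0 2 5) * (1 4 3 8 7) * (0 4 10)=(0 2 5 4 3 8 7 1 10)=[2, 10, 5, 8, 3, 4, 6, 1, 7, 9, 0]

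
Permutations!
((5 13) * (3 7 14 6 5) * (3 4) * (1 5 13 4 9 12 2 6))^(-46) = (1 4 7)(2 12 9 13 6)(3 14 5)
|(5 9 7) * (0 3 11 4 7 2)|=|(0 3 11 4 7 5 9 2)|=8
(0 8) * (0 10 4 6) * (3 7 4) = (0 8 10 3 7 4 6) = [8, 1, 2, 7, 6, 5, 0, 4, 10, 9, 3]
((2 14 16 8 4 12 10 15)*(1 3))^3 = (1 3)(2 8 10 14 4 15 16 12)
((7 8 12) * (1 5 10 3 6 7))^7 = (1 12 8 7 6 3 10 5)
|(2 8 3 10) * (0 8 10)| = |(0 8 3)(2 10)| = 6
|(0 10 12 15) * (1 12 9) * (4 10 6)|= |(0 6 4 10 9 1 12 15)|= 8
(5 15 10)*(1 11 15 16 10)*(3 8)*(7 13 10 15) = (1 11 7 13 10 5 16 15)(3 8) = [0, 11, 2, 8, 4, 16, 6, 13, 3, 9, 5, 7, 12, 10, 14, 1, 15]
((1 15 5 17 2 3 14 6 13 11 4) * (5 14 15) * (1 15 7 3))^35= ((1 5 17 2)(3 7)(4 15 14 6 13 11))^35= (1 2 17 5)(3 7)(4 11 13 6 14 15)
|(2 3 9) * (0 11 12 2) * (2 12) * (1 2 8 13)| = 8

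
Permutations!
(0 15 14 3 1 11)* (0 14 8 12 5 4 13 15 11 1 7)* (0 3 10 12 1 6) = (0 11 14 10 12 5 4 13 15 8 1 6)(3 7) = [11, 6, 2, 7, 13, 4, 0, 3, 1, 9, 12, 14, 5, 15, 10, 8]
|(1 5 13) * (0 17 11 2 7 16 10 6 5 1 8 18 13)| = 9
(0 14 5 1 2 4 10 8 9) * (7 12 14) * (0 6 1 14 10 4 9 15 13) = (0 7 12 10 8 15 13)(1 2 9 6)(5 14) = [7, 2, 9, 3, 4, 14, 1, 12, 15, 6, 8, 11, 10, 0, 5, 13]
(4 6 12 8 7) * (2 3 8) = [0, 1, 3, 8, 6, 5, 12, 4, 7, 9, 10, 11, 2] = (2 3 8 7 4 6 12)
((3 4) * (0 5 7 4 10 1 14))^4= (0 3)(1 7)(4 14)(5 10)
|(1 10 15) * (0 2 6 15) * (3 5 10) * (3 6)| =15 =|(0 2 3 5 10)(1 6 15)|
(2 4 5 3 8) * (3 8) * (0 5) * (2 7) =(0 5 8 7 2 4) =[5, 1, 4, 3, 0, 8, 6, 2, 7]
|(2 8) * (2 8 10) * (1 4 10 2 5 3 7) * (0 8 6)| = |(0 8 6)(1 4 10 5 3 7)| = 6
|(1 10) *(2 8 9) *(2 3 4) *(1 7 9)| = |(1 10 7 9 3 4 2 8)| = 8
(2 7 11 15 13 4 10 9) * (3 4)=(2 7 11 15 13 3 4 10 9)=[0, 1, 7, 4, 10, 5, 6, 11, 8, 2, 9, 15, 12, 3, 14, 13]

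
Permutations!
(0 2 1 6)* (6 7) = [2, 7, 1, 3, 4, 5, 0, 6] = (0 2 1 7 6)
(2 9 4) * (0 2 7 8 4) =(0 2 9)(4 7 8) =[2, 1, 9, 3, 7, 5, 6, 8, 4, 0]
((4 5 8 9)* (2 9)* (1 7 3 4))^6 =(1 2 5 3)(4 7 9 8)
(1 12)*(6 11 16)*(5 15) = (1 12)(5 15)(6 11 16) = [0, 12, 2, 3, 4, 15, 11, 7, 8, 9, 10, 16, 1, 13, 14, 5, 6]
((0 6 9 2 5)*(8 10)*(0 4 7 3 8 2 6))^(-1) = (2 10 8 3 7 4 5)(6 9)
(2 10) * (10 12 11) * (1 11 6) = (1 11 10 2 12 6) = [0, 11, 12, 3, 4, 5, 1, 7, 8, 9, 2, 10, 6]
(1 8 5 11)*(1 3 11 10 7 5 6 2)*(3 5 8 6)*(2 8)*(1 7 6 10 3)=[0, 10, 7, 11, 4, 3, 8, 2, 1, 9, 6, 5]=(1 10 6 8)(2 7)(3 11 5)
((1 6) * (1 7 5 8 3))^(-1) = (1 3 8 5 7 6)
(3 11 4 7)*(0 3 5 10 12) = (0 3 11 4 7 5 10 12) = [3, 1, 2, 11, 7, 10, 6, 5, 8, 9, 12, 4, 0]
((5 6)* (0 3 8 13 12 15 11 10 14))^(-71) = (0 3 8 13 12 15 11 10 14)(5 6)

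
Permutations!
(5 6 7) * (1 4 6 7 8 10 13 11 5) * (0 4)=(0 4 6 8 10 13 11 5 7 1)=[4, 0, 2, 3, 6, 7, 8, 1, 10, 9, 13, 5, 12, 11]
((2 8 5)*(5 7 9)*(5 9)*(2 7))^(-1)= ((9)(2 8)(5 7))^(-1)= (9)(2 8)(5 7)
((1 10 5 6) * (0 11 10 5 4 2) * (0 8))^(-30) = (11)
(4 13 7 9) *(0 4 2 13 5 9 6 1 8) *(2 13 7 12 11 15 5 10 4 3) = (0 3 2 7 6 1 8)(4 10)(5 9 13 12 11 15) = [3, 8, 7, 2, 10, 9, 1, 6, 0, 13, 4, 15, 11, 12, 14, 5]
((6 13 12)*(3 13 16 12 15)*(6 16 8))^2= (16)(3 15 13)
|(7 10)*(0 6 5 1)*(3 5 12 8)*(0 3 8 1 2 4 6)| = 14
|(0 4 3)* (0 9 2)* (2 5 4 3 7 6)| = |(0 3 9 5 4 7 6 2)| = 8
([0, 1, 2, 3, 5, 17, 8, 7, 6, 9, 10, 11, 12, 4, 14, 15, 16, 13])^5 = [0, 1, 2, 3, 5, 17, 8, 7, 6, 9, 10, 11, 12, 4, 14, 15, 16, 13]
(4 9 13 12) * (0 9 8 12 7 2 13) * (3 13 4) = (0 9)(2 4 8 12 3 13 7) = [9, 1, 4, 13, 8, 5, 6, 2, 12, 0, 10, 11, 3, 7]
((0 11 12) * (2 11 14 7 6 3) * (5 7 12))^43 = (0 14 12)(2 11 5 7 6 3) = ((0 14 12)(2 11 5 7 6 3))^43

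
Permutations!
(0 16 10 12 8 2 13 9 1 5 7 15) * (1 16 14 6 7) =(0 14 6 7 15)(1 5)(2 13 9 16 10 12 8) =[14, 5, 13, 3, 4, 1, 7, 15, 2, 16, 12, 11, 8, 9, 6, 0, 10]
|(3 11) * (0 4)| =2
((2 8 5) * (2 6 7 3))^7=(2 8 5 6 7 3)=((2 8 5 6 7 3))^7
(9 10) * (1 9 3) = [0, 9, 2, 1, 4, 5, 6, 7, 8, 10, 3] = (1 9 10 3)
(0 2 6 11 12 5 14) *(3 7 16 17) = (0 2 6 11 12 5 14)(3 7 16 17) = [2, 1, 6, 7, 4, 14, 11, 16, 8, 9, 10, 12, 5, 13, 0, 15, 17, 3]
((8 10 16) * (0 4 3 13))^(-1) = (0 13 3 4)(8 16 10)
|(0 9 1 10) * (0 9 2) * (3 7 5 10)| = 6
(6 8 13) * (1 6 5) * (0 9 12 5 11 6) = (0 9 12 5 1)(6 8 13 11) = [9, 0, 2, 3, 4, 1, 8, 7, 13, 12, 10, 6, 5, 11]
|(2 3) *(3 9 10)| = |(2 9 10 3)| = 4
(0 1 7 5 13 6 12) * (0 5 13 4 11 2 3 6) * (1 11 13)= (0 11 2 3 6 12 5 4 13)(1 7)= [11, 7, 3, 6, 13, 4, 12, 1, 8, 9, 10, 2, 5, 0]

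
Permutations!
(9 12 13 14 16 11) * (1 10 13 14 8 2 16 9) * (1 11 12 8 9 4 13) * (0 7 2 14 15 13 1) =[7, 10, 16, 3, 1, 5, 6, 2, 14, 8, 0, 11, 15, 9, 4, 13, 12] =(0 7 2 16 12 15 13 9 8 14 4 1 10)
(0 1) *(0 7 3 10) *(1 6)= (0 6 1 7 3 10)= [6, 7, 2, 10, 4, 5, 1, 3, 8, 9, 0]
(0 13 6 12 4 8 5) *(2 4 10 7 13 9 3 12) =[9, 1, 4, 12, 8, 0, 2, 13, 5, 3, 7, 11, 10, 6] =(0 9 3 12 10 7 13 6 2 4 8 5)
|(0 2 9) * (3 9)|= 4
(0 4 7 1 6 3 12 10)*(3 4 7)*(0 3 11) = [7, 6, 2, 12, 11, 5, 4, 1, 8, 9, 3, 0, 10] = (0 7 1 6 4 11)(3 12 10)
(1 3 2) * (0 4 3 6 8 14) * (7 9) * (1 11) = [4, 6, 11, 2, 3, 5, 8, 9, 14, 7, 10, 1, 12, 13, 0] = (0 4 3 2 11 1 6 8 14)(7 9)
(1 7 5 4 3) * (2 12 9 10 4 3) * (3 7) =(1 3)(2 12 9 10 4)(5 7) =[0, 3, 12, 1, 2, 7, 6, 5, 8, 10, 4, 11, 9]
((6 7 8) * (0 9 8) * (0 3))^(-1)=((0 9 8 6 7 3))^(-1)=(0 3 7 6 8 9)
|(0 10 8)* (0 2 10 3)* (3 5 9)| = 12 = |(0 5 9 3)(2 10 8)|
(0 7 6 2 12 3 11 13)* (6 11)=(0 7 11 13)(2 12 3 6)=[7, 1, 12, 6, 4, 5, 2, 11, 8, 9, 10, 13, 3, 0]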